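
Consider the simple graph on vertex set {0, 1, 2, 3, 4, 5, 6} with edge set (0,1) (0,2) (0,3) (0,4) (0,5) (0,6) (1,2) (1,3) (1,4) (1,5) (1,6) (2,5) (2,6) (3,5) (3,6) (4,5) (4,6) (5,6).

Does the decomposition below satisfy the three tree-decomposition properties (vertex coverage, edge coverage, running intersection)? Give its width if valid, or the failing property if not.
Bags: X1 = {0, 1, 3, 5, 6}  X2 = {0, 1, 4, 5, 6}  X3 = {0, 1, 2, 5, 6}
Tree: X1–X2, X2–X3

Checking the three conditions: (i) the bags cover all of {0, 1, 2, 3, 4, 5, 6}; (ii) for each edge, some bag contains both endpoints; (iii) the bags containing any fixed vertex form a subtree. All hold, so the decomposition is valid with width 5 − 1 = 4.

Yes; width 4.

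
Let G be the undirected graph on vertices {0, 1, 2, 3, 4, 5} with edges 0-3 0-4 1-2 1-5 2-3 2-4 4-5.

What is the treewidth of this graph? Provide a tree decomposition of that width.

Treewidth 2.
One such decomposition:
Bags: B1 = {0, 2, 3}  B2 = {0, 2, 4}  B3 = {1, 2, 4}  B4 = {1, 4, 5}
Tree: B1–B2, B2–B3, B3–B4

Each bag holds 3 vertices, so the decomposition has width 2, which upper-bounds the treewidth. For the lower bound, G contains the cycle 3–0–4–2–3, so G is not a forest; only forests have treewidth ≤ 1, hence tw(G) ≥ 2. Therefore the treewidth is 2.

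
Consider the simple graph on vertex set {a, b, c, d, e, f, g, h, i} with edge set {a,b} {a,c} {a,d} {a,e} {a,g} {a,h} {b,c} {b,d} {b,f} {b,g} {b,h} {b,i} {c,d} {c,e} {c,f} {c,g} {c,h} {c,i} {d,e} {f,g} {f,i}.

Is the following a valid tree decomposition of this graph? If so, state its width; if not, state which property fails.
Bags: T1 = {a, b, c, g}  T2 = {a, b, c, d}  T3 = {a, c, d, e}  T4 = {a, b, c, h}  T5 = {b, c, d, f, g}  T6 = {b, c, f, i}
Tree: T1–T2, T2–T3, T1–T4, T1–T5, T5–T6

A tree decomposition must satisfy three properties: every vertex lies in some bag; for every edge, both endpoints lie together in some bag; and for every vertex, the bags containing it form a connected subtree. Here bags containing vertex d are not connected in the tree, so the decomposition is invalid.

No — bags containing vertex d are not connected in the tree.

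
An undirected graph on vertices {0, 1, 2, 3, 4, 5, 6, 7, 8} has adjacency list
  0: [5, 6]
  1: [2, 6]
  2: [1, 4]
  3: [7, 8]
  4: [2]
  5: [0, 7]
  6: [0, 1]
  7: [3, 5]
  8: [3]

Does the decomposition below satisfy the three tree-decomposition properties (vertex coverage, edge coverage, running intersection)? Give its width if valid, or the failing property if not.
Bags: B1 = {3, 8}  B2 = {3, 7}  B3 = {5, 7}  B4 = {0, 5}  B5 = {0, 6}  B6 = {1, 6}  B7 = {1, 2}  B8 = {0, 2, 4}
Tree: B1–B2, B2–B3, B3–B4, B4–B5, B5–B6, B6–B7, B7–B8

A tree decomposition must satisfy three properties: every vertex lies in some bag; for every edge, both endpoints lie together in some bag; and for every vertex, the bags containing it form a connected subtree. Here bags containing vertex 0 are not connected in the tree, so the decomposition is invalid.

No — bags containing vertex 0 are not connected in the tree.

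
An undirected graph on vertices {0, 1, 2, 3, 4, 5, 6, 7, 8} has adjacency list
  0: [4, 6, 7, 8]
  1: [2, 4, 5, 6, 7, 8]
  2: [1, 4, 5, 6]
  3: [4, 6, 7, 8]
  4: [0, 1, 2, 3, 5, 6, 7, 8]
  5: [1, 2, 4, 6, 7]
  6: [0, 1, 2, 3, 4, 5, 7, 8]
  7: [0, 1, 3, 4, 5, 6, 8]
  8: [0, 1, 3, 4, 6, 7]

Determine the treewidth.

A width-4 tree decomposition is:
Bags: B1 = {1, 4, 6, 7, 8}  B2 = {1, 4, 5, 6, 7}  B3 = {0, 4, 6, 7, 8}  B4 = {1, 2, 4, 5, 6}  B5 = {3, 4, 6, 7, 8}
Tree: B1–B2, B1–B3, B2–B4, B1–B5
Every bag has size at most 5, so the width is 5 − 1 = 4 and tw(G) ≤ 4. For the lower bound, the 5 vertices {1, 2, 4, 5, 6} are pairwise adjacent, and any tree decomposition puts a clique entirely inside one bag — forcing width ≥ 4. Therefore the treewidth is 4.

4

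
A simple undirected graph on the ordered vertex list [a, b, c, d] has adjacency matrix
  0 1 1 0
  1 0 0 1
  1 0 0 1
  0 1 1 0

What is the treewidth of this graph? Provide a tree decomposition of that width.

Every bag has size at most 3, so the width is 3 − 1 = 2 and tw(G) ≤ 2. The edges b–d–c–a–b form a cycle, so G is not a tree and its treewidth is at least 2. Combining the bounds, tw(G) = 2.

Treewidth 2.
One optimal decomposition is:
Bags: B1 = {b, c, d}  B2 = {a, b, c}
Tree: B1–B2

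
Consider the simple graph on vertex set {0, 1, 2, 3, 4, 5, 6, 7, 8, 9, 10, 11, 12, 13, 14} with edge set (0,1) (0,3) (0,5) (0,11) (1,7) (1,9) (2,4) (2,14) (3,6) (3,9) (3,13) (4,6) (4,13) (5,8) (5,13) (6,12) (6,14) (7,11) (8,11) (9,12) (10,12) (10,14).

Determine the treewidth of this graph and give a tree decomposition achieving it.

Treewidth 3.
Bags: B1 = {5, 7, 8, 11}  B2 = {0, 5, 7, 11}  B3 = {0, 1, 5, 7}  B4 = {0, 1, 5, 13}  B5 = {0, 1, 3, 13}  B6 = {1, 3, 9, 13}  B7 = {3, 4, 9, 13}  B8 = {3, 4, 6, 9}  B9 = {4, 6, 9, 12}  B10 = {2, 4, 6, 12}  B11 = {2, 6, 12, 14}  B12 = {2, 10, 12, 14}
Tree: B1–B2, B2–B3, B3–B4, B4–B5, B5–B6, B6–B7, B7–B8, B8–B9, B9–B10, B10–B11, B11–B12

Every bag has size at most 4, so the width is 4 − 1 = 3 and tw(G) ≤ 3. For the lower bound: the 4 vertex sets {7,8,11}, {5}, {0}, {1,3,9,13} are disjoint, each induces a connected subgraph, and every pair is joined by at least one edge of G. Contracting each set to a single vertex therefore yields K_{4} as a minor, and since treewidth is minor-monotone, tw(G) ≥ tw(K_{4}) = 3. Hence tw(G) = 3 exactly.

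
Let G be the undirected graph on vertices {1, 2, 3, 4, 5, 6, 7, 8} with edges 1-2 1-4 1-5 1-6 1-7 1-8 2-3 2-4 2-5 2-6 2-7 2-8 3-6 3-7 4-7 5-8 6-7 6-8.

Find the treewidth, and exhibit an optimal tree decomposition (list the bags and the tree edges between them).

Every bag has size at most 4, so the width is 4 − 1 = 3 and tw(G) ≤ 3. Conversely, {1, 2, 4, 7} is a clique of size 4, and the vertices of any clique must share a bag in every tree decomposition; so some bag has ≥ 4 vertices and tw(G) ≥ 3. The upper and lower bounds meet at 3, so that is the treewidth.

Treewidth 3.
One optimal decomposition is:
Bags: B1 = {1, 2, 6, 8}  B2 = {1, 2, 6, 7}  B3 = {2, 3, 6, 7}  B4 = {1, 2, 4, 7}  B5 = {1, 2, 5, 8}
Tree: B1–B2, B2–B3, B2–B4, B1–B5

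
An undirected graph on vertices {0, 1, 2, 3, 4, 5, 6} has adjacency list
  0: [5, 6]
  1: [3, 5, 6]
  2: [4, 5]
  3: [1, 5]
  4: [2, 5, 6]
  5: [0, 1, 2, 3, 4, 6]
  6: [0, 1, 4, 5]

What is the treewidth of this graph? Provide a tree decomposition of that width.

Treewidth 2.
One such decomposition:
Bags: B1 = {4, 5, 6}  B2 = {0, 5, 6}  B3 = {1, 5, 6}  B4 = {2, 4, 5}  B5 = {1, 3, 5}
Tree: B1–B2, B1–B3, B1–B4, B3–B5

Every bag has size at most 3, so the width is 3 − 1 = 2 and tw(G) ≤ 2. On the other hand G contains the 3-clique {2, 4, 5}. A clique must lie in a single bag of any decomposition, so no decomposition can have width below 2. The upper and lower bounds meet at 2, so that is the treewidth.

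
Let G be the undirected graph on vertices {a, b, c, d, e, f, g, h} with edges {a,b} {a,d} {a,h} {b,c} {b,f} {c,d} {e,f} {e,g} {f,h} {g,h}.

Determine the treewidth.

2

A width-2 tree decomposition is:
Bags: B1 = {e, g, h}  B2 = {e, f, h}  B3 = {a, f, h}  B4 = {a, b, f}  B5 = {a, b, d}  B6 = {b, c, d}
Tree: B1–B2, B2–B3, B3–B4, B4–B5, B5–B6
Each bag holds 3 vertices, so the decomposition has width 2, which upper-bounds the treewidth. For the lower bound, G contains the cycle g–e–f–h–g, so G is not a forest; only forests have treewidth ≤ 1, hence tw(G) ≥ 2. Hence tw(G) = 2 exactly.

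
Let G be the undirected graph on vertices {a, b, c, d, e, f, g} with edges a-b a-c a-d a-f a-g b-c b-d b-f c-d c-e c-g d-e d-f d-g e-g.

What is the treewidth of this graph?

3

A width-3 tree decomposition is:
Bags: B1 = {a, c, d, g}  B2 = {a, b, c, d}  B3 = {a, b, d, f}  B4 = {c, d, e, g}
Tree: B1–B2, B2–B3, B1–B4
Each bag holds 4 vertices, so the decomposition has width 3, which upper-bounds the treewidth. For the lower bound, the 4 vertices {c, d, e, g} are pairwise adjacent, and any tree decomposition puts a clique entirely inside one bag — forcing width ≥ 3. Combining the bounds, tw(G) = 3.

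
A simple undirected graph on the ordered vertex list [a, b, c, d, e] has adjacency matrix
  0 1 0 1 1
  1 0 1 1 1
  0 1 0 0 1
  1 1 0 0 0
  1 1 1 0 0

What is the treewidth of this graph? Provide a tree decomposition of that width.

Treewidth 2.
Bags: B1 = {a, b, d}  B2 = {a, b, e}  B3 = {b, c, e}
Tree: B1–B2, B2–B3

The largest bag has 3 vertices, giving width 2; this decomposition certifies tw(G) ≤ 2. On the other hand G contains the 3-clique {a, b, d}. A clique must lie in a single bag of any decomposition, so no decomposition can have width below 2. Combining the bounds, tw(G) = 2.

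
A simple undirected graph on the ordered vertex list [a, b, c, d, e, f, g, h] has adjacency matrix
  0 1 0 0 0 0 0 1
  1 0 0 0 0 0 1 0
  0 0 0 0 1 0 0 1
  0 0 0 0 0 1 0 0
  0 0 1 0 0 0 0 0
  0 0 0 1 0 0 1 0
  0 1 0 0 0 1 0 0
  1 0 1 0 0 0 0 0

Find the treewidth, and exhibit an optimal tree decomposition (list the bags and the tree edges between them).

The largest bag has 2 vertices, giving width 1; this decomposition certifies tw(G) ≤ 1. G has an edge, so its treewidth is at least 1. The upper and lower bounds meet at 1, so that is the treewidth.

Treewidth 1.
One optimal decomposition is:
Bags: B1 = {c, e}  B2 = {c, h}  B3 = {a, h}  B4 = {a, b}  B5 = {b, g}  B6 = {f, g}  B7 = {d, f}
Tree: B1–B2, B2–B3, B3–B4, B4–B5, B5–B6, B6–B7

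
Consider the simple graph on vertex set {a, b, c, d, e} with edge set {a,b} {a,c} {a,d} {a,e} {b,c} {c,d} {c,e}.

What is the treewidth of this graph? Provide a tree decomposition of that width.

The largest bag has 3 vertices, giving width 2; this decomposition certifies tw(G) ≤ 2. On the other hand G contains the 3-clique {a, c, d}. A clique must lie in a single bag of any decomposition, so no decomposition can have width below 2. The upper and lower bounds meet at 2, so that is the treewidth.

Treewidth 2.
One optimal decomposition is:
Bags: B1 = {a, c, d}  B2 = {a, b, c}  B3 = {a, c, e}
Tree: B1–B2, B2–B3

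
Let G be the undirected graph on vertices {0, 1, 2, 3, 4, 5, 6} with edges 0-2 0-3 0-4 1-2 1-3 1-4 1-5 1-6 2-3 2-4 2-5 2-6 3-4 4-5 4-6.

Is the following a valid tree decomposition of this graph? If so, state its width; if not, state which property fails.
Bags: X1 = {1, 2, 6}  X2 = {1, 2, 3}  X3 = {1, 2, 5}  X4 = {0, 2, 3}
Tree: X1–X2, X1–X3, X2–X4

No — vertex 4 appears in no bag.

A tree decomposition must satisfy three properties: every vertex lies in some bag; for every edge, both endpoints lie together in some bag; and for every vertex, the bags containing it form a connected subtree. Here vertex 4 appears in no bag, so the decomposition is invalid.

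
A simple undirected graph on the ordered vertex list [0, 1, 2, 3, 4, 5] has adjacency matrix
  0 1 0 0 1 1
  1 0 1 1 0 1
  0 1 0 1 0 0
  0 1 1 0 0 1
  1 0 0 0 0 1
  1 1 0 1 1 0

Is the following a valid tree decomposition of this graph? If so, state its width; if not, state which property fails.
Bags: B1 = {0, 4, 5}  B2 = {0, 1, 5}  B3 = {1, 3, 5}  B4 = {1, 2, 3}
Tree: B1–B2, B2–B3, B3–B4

Yes; width 2.

Checking the three conditions: (i) the bags cover all of {0, 1, 2, 3, 4, 5}; (ii) for each edge, some bag contains both endpoints; (iii) the bags containing any fixed vertex form a subtree. All hold, so the decomposition is valid with width 3 − 1 = 2.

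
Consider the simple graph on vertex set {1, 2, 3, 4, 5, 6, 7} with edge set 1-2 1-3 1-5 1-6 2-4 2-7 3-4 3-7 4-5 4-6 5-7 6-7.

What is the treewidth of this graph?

A width-3 tree decomposition is:
Bags: B1 = {1, 4, 5, 7}  B2 = {1, 2, 4, 7}  B3 = {1, 3, 4, 7}  B4 = {1, 4, 6, 7}
Tree: B1–B2, B2–B3, B3–B4
Every bag has size at most 4, so the width is 4 − 1 = 3 and tw(G) ≤ 3. For the lower bound: the 4 vertex sets {4,5}, {1,2}, {7}, {3} are disjoint, each induces a connected subgraph, and every pair is joined by at least one edge of G. Contracting each set to a single vertex therefore yields K_{4} as a minor, and since treewidth is minor-monotone, tw(G) ≥ tw(K_{4}) = 3. Hence tw(G) = 3 exactly.

3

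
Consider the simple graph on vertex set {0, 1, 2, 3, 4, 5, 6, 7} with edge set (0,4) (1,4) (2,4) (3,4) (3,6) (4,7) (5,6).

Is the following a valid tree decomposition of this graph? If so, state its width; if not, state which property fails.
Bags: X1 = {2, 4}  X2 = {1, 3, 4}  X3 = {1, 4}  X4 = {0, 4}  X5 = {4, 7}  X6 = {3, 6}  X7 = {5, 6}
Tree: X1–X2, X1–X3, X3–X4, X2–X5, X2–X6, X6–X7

No — bags containing vertex 1 are not connected in the tree.

A tree decomposition must satisfy three properties: every vertex lies in some bag; for every edge, both endpoints lie together in some bag; and for every vertex, the bags containing it form a connected subtree. Here bags containing vertex 1 are not connected in the tree, so the decomposition is invalid.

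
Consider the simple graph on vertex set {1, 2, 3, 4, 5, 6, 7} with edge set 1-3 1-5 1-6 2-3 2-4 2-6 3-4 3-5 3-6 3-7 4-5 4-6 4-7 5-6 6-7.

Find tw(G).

A width-3 tree decomposition is:
Bags: B1 = {1, 3, 5, 6}  B2 = {3, 4, 5, 6}  B3 = {2, 3, 4, 6}  B4 = {3, 4, 6, 7}
Tree: B1–B2, B2–B3, B2–B4
Each bag holds 4 vertices, so the decomposition has width 3, which upper-bounds the treewidth. On the other hand G contains the 4-clique {1, 3, 5, 6}. A clique must lie in a single bag of any decomposition, so no decomposition can have width below 3. Therefore the treewidth is 3.

3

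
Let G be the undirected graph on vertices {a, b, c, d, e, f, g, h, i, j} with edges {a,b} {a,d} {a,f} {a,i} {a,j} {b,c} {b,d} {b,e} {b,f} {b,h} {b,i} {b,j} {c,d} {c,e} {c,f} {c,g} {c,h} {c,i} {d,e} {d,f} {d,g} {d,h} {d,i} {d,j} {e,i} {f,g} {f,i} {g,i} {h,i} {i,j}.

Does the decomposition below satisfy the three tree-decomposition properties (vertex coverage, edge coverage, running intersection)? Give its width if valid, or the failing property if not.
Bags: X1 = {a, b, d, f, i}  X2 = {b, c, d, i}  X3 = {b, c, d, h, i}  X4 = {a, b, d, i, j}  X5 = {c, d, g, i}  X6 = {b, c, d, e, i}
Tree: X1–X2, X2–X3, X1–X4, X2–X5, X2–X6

No — edge (f,c) lies in no bag.

A tree decomposition must satisfy three properties: every vertex lies in some bag; for every edge, both endpoints lie together in some bag; and for every vertex, the bags containing it form a connected subtree. Here edge (f,c) lies in no bag, so the decomposition is invalid.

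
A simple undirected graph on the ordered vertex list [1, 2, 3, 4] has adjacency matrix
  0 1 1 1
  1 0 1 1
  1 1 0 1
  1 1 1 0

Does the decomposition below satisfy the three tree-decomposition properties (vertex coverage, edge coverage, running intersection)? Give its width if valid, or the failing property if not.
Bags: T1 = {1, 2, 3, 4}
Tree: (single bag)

Every vertex of G appears in some bag (union = {1, 2, 3, 4}); every edge is covered by a bag; and for each vertex v the set of bags containing v is connected in the bag tree. The decomposition is therefore valid. The largest bag has 4 vertices, so the width is 3.

Yes; width 3.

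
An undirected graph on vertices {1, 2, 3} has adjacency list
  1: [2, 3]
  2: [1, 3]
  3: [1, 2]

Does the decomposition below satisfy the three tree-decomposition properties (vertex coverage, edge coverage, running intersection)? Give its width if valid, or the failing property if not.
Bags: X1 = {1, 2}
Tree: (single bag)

A tree decomposition must satisfy three properties: every vertex lies in some bag; for every edge, both endpoints lie together in some bag; and for every vertex, the bags containing it form a connected subtree. Here vertex 3 appears in no bag, so the decomposition is invalid.

No — vertex 3 appears in no bag.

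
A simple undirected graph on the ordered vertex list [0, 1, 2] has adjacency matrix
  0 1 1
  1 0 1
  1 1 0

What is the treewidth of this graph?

A width-2 tree decomposition is:
Bags: B1 = {0, 1, 2}
Tree: (single bag)
With just one bag of size 3, the width is 3 − 1 = 2, so tw(G) ≤ 2. Conversely, {0, 1, 2} is a clique of size 3, and the vertices of any clique must share a bag in every tree decomposition; so some bag has ≥ 3 vertices and tw(G) ≥ 2. Combining the bounds, tw(G) = 2.

2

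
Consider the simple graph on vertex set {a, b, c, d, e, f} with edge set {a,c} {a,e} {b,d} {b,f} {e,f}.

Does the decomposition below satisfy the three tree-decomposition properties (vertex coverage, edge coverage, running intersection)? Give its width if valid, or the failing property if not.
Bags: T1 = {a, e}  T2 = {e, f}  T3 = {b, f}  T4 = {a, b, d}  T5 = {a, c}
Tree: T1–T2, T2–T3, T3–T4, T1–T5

A tree decomposition must satisfy three properties: every vertex lies in some bag; for every edge, both endpoints lie together in some bag; and for every vertex, the bags containing it form a connected subtree. Here bags containing vertex a are not connected in the tree, so the decomposition is invalid.

No — bags containing vertex a are not connected in the tree.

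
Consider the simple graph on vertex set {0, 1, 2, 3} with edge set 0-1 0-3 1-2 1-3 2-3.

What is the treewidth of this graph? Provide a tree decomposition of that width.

Treewidth 2.
Bags: B1 = {0, 1, 3}  B2 = {1, 2, 3}
Tree: B1–B2

Each bag holds 3 vertices, so the decomposition has width 2, which upper-bounds the treewidth. On the other hand G contains the 3-clique {0, 1, 3}. A clique must lie in a single bag of any decomposition, so no decomposition can have width below 2. The upper and lower bounds meet at 2, so that is the treewidth.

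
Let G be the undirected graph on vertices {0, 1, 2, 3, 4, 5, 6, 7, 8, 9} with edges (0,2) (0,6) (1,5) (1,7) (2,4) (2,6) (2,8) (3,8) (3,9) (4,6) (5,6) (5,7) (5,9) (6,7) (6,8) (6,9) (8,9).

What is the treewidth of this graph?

A width-2 tree decomposition is:
Bags: B1 = {6, 8, 9}  B2 = {2, 6, 8}  B3 = {5, 6, 9}  B4 = {0, 2, 6}  B5 = {2, 4, 6}  B6 = {3, 8, 9}  B7 = {5, 6, 7}  B8 = {1, 5, 7}
Tree: B1–B2, B1–B3, B2–B4, B4–B5, B1–B6, B3–B7, B7–B8
Each bag holds 3 vertices, so the decomposition has width 2, which upper-bounds the treewidth. Conversely, {1, 5, 7} is a clique of size 3, and the vertices of any clique must share a bag in every tree decomposition; so some bag has ≥ 3 vertices and tw(G) ≥ 2. The upper and lower bounds meet at 2, so that is the treewidth.

2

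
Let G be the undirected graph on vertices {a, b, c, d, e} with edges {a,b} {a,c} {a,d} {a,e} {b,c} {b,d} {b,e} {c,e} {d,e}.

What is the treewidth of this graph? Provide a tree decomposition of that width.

Every bag has size at most 4, so the width is 4 − 1 = 3 and tw(G) ≤ 3. On the other hand G contains the 4-clique {a, b, d, e}. A clique must lie in a single bag of any decomposition, so no decomposition can have width below 3. Therefore the treewidth is 3.

Treewidth 3.
Bags: B1 = {a, b, c, e}  B2 = {a, b, d, e}
Tree: B1–B2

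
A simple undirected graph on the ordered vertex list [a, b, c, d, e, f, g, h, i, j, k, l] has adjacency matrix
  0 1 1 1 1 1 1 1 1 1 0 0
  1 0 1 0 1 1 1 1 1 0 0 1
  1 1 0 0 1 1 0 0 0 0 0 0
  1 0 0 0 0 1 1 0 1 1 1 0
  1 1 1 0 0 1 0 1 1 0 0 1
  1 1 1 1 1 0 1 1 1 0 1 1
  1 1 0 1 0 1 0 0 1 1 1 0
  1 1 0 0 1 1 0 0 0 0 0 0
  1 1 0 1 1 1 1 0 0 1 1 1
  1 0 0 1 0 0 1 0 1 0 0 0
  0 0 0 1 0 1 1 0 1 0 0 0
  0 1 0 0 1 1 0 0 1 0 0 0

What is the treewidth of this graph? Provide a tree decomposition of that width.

Every bag has size at most 5, so the width is 5 − 1 = 4 and tw(G) ≤ 4. On the other hand G contains the 5-clique {a, d, g, i, j}. A clique must lie in a single bag of any decomposition, so no decomposition can have width below 4. Hence tw(G) = 4 exactly.

Treewidth 4.
Bags: B1 = {a, b, e, f, i}  B2 = {a, b, f, g, i}  B3 = {b, e, f, i, l}  B4 = {a, b, e, f, h}  B5 = {a, d, f, g, i}  B6 = {d, f, g, i, k}  B7 = {a, d, g, i, j}  B8 = {a, b, c, e, f}
Tree: B1–B2, B1–B3, B1–B4, B2–B5, B5–B6, B5–B7, B1–B8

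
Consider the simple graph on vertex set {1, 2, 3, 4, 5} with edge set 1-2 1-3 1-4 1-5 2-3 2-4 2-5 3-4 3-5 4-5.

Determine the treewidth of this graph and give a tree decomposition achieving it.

With just one bag of size 5, the width is 5 − 1 = 4, so tw(G) ≤ 4. On the other hand G contains the 5-clique {1, 2, 3, 4, 5}. A clique must lie in a single bag of any decomposition, so no decomposition can have width below 4. Combining the bounds, tw(G) = 4.

Treewidth 4.
Bags: B1 = {1, 2, 3, 4, 5}
Tree: (single bag)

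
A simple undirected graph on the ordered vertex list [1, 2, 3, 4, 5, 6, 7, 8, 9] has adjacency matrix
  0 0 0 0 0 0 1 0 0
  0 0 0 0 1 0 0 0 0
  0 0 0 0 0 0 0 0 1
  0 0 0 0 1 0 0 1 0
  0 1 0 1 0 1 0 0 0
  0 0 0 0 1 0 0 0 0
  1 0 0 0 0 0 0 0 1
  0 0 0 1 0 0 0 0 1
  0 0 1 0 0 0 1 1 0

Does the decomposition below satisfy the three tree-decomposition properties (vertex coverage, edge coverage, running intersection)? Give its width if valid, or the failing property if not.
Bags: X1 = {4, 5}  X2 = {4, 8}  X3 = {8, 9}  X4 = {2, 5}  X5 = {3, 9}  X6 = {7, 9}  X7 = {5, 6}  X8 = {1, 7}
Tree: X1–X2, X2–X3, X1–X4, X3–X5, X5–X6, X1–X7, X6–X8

Vertex coverage: the bags together contain {1, 2, 3, 4, 5, 6, 7, 8, 9}, the full vertex set. Edge coverage: each edge of G has both endpoints in at least one bag. Running intersection: for every vertex, the bags containing it form a connected subtree. All three properties hold, so this is a valid tree decomposition of width max|bag| − 1 = 1, and hence tw(G) ≤ 1.

Yes; width 1.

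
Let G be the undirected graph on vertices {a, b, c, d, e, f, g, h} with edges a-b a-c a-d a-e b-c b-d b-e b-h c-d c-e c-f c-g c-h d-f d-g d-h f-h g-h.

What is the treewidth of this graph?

A width-3 tree decomposition is:
Bags: B1 = {a, b, c, d}  B2 = {a, b, c, e}  B3 = {b, c, d, h}  B4 = {c, d, f, h}  B5 = {c, d, g, h}
Tree: B1–B2, B1–B3, B3–B4, B4–B5
Each bag holds 4 vertices, so the decomposition has width 3, which upper-bounds the treewidth. Conversely, {c, d, g, h} is a clique of size 4, and the vertices of any clique must share a bag in every tree decomposition; so some bag has ≥ 4 vertices and tw(G) ≥ 3. Hence tw(G) = 3 exactly.

3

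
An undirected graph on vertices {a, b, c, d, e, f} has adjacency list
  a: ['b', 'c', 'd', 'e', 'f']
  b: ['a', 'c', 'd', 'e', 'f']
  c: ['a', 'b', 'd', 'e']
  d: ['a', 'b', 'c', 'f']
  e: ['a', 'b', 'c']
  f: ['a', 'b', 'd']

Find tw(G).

A width-3 tree decomposition is:
Bags: B1 = {a, b, d, f}  B2 = {a, b, c, d}  B3 = {a, b, c, e}
Tree: B1–B2, B2–B3
Each bag holds 4 vertices, so the decomposition has width 3, which upper-bounds the treewidth. On the other hand G contains the 4-clique {a, b, c, d}. A clique must lie in a single bag of any decomposition, so no decomposition can have width below 3. Therefore the treewidth is 3.

3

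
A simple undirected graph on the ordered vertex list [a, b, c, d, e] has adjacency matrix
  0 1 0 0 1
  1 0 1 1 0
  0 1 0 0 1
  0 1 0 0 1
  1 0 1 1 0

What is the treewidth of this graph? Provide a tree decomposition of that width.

Every bag has size at most 3, so the width is 3 − 1 = 2 and tw(G) ≤ 2. For the lower bound, G contains the cycle a–b–c–e–a, so G is not a forest; only forests have treewidth ≤ 1, hence tw(G) ≥ 2. The upper and lower bounds meet at 2, so that is the treewidth.

Treewidth 2.
Bags: B1 = {a, b, e}  B2 = {b, c, e}  B3 = {b, d, e}
Tree: B1–B2, B2–B3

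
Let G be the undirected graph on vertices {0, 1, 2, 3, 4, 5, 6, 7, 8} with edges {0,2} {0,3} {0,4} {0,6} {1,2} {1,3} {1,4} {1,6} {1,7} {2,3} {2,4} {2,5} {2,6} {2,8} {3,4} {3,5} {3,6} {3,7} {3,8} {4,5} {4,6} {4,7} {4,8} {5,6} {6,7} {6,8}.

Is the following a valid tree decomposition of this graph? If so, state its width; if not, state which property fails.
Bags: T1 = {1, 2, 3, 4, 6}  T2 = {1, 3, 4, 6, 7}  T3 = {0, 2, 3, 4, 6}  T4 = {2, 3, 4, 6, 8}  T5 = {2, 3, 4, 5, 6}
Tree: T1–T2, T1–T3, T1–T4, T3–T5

Yes; width 4.

Checking the three conditions: (i) the bags cover all of {0, 1, 2, 3, 4, 5, 6, 7, 8}; (ii) for each edge, some bag contains both endpoints; (iii) the bags containing any fixed vertex form a subtree. All hold, so the decomposition is valid with width 5 − 1 = 4.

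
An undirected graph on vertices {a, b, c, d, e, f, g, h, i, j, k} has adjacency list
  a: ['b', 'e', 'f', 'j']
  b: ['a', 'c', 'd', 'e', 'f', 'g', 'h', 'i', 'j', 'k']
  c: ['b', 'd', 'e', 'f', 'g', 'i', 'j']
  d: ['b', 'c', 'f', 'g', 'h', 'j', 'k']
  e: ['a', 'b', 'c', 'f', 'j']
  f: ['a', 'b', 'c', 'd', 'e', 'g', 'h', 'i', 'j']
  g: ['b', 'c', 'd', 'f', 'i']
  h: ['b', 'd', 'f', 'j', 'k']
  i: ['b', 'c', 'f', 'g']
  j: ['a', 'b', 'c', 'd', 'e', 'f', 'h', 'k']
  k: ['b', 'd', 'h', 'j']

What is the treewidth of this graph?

4

A width-4 tree decomposition is:
Bags: B1 = {b, c, d, f, j}  B2 = {b, d, f, h, j}  B3 = {b, c, e, f, j}  B4 = {a, b, e, f, j}  B5 = {b, c, d, f, g}  B6 = {b, c, f, g, i}  B7 = {b, d, h, j, k}
Tree: B1–B2, B1–B3, B3–B4, B1–B5, B5–B6, B2–B7
Each bag holds 5 vertices, so the decomposition has width 4, which upper-bounds the treewidth. On the other hand G contains the 5-clique {b, d, f, h, j}. A clique must lie in a single bag of any decomposition, so no decomposition can have width below 4. Therefore the treewidth is 4.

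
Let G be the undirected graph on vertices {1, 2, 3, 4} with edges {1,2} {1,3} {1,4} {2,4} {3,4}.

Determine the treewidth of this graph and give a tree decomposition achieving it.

Treewidth 2.
One such decomposition:
Bags: B1 = {1, 2, 4}  B2 = {1, 3, 4}
Tree: B1–B2

Every bag has size at most 3, so the width is 3 − 1 = 2 and tw(G) ≤ 2. Conversely, {1, 2, 4} is a clique of size 3, and the vertices of any clique must share a bag in every tree decomposition; so some bag has ≥ 3 vertices and tw(G) ≥ 2. Therefore the treewidth is 2.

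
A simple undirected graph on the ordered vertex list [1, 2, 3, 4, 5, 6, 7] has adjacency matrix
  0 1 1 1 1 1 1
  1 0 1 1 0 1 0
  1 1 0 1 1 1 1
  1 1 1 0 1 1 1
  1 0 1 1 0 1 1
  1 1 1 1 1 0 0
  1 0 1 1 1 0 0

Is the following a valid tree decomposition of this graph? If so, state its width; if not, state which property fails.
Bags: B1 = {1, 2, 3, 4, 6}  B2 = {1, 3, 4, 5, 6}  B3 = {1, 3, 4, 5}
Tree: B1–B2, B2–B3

No — vertex 7 appears in no bag.

A tree decomposition must satisfy three properties: every vertex lies in some bag; for every edge, both endpoints lie together in some bag; and for every vertex, the bags containing it form a connected subtree. Here vertex 7 appears in no bag, so the decomposition is invalid.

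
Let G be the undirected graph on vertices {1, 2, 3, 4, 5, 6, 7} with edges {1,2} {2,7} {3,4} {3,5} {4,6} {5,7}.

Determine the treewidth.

A width-1 tree decomposition is:
Bags: B1 = {1, 2}  B2 = {2, 7}  B3 = {5, 7}  B4 = {3, 5}  B5 = {3, 4}  B6 = {4, 6}
Tree: B1–B2, B2–B3, B3–B4, B4–B5, B5–B6
Every bag has size at most 2, so the width is 2 − 1 = 1 and tw(G) ≤ 1. G has an edge, so its treewidth is at least 1. Therefore the treewidth is 1.

1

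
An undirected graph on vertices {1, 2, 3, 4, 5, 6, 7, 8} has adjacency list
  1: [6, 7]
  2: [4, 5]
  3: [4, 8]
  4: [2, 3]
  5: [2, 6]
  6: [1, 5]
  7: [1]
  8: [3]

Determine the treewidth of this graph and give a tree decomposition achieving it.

Treewidth 1.
Bags: B1 = {1, 7}  B2 = {1, 6}  B3 = {5, 6}  B4 = {2, 5}  B5 = {2, 4}  B6 = {3, 4}  B7 = {3, 8}
Tree: B1–B2, B2–B3, B3–B4, B4–B5, B5–B6, B6–B7

Every bag has size at most 2, so the width is 2 − 1 = 1 and tw(G) ≤ 1. G has an edge, so its treewidth is at least 1. Hence tw(G) = 1 exactly.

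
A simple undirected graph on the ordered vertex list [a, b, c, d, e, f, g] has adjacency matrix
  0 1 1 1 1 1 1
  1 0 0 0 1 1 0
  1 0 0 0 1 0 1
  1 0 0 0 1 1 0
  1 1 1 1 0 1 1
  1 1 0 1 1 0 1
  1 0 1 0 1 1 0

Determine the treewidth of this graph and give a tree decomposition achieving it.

Treewidth 3.
One such decomposition:
Bags: B1 = {a, e, f, g}  B2 = {a, b, e, f}  B3 = {a, d, e, f}  B4 = {a, c, e, g}
Tree: B1–B2, B1–B3, B1–B4

Every bag has size at most 4, so the width is 4 − 1 = 3 and tw(G) ≤ 3. For the lower bound, the 4 vertices {a, c, e, g} are pairwise adjacent, and any tree decomposition puts a clique entirely inside one bag — forcing width ≥ 3. Therefore the treewidth is 3.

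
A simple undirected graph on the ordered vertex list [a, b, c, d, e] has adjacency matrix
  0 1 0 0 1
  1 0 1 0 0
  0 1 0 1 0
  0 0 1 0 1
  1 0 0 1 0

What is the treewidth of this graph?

A width-2 tree decomposition is:
Bags: B1 = {a, d, e}  B2 = {a, c, d}  B3 = {a, b, c}
Tree: B1–B2, B2–B3
Every bag has size at most 3, so the width is 3 − 1 = 2 and tw(G) ≤ 2. For the lower bound, G contains the cycle a–e–d–c–b–a, so G is not a forest; only forests have treewidth ≤ 1, hence tw(G) ≥ 2. Hence tw(G) = 2 exactly.

2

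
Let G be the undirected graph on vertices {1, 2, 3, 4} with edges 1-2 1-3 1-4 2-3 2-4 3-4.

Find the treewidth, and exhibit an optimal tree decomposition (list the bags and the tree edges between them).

Treewidth 3.
One optimal decomposition is:
Bags: B1 = {1, 2, 3, 4}
Tree: (single bag)

A single bag containing all 4 vertices is trivially a valid decomposition of width 3. For the lower bound, the 4 vertices {1, 2, 3, 4} are pairwise adjacent, and any tree decomposition puts a clique entirely inside one bag — forcing width ≥ 3. Combining the bounds, tw(G) = 3.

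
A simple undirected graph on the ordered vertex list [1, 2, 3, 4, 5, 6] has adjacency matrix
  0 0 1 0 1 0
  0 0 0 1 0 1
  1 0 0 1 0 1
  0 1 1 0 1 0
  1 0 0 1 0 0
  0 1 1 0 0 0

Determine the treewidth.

A width-2 tree decomposition is:
Bags: B1 = {1, 4, 5}  B2 = {1, 3, 4}  B3 = {2, 3, 4}  B4 = {2, 3, 6}
Tree: B1–B2, B2–B3, B3–B4
The largest bag has 3 vertices, giving width 2; this decomposition certifies tw(G) ≤ 2. Since 5–1–3–4–5 is a cycle in G, G is not acyclic. Forests are exactly the graphs of treewidth ≤ 1, so tw(G) ≥ 2. The upper and lower bounds meet at 2, so that is the treewidth.

2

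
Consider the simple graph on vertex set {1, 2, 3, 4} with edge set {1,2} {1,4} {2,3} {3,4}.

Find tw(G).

2

A width-2 tree decomposition is:
Bags: B1 = {1, 3, 4}  B2 = {1, 2, 3}
Tree: B1–B2
Each bag holds 3 vertices, so the decomposition has width 2, which upper-bounds the treewidth. The edges 1–4–3–2–1 form a cycle, so G is not a tree and its treewidth is at least 2. The upper and lower bounds meet at 2, so that is the treewidth.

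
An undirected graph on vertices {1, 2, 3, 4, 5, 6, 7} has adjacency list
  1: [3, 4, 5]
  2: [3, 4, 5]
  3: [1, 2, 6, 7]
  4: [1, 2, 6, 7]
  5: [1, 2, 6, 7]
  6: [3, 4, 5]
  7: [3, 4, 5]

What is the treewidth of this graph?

A width-3 tree decomposition is:
Bags: B1 = {3, 4, 5, 7}  B2 = {1, 3, 4, 5}  B3 = {3, 4, 5, 6}  B4 = {2, 3, 4, 5}
Tree: B1–B2, B2–B3, B3–B4
Every bag has size at most 4, so the width is 4 − 1 = 3 and tw(G) ≤ 3. For the lower bound: the 4 vertex sets {5,7}, {1,4}, {3}, {6} are disjoint, each induces a connected subgraph, and every pair is joined by at least one edge of G. Contracting each set to a single vertex therefore yields K_{4} as a minor, and since treewidth is minor-monotone, tw(G) ≥ tw(K_{4}) = 3. The upper and lower bounds meet at 3, so that is the treewidth.

3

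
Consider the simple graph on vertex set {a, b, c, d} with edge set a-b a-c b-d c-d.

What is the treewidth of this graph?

2

A width-2 tree decomposition is:
Bags: B1 = {b, c, d}  B2 = {a, b, c}
Tree: B1–B2
Every bag has size at most 3, so the width is 3 − 1 = 2 and tw(G) ≤ 2. For the lower bound, G contains the cycle b–d–c–a–b, so G is not a forest; only forests have treewidth ≤ 1, hence tw(G) ≥ 2. Hence tw(G) = 2 exactly.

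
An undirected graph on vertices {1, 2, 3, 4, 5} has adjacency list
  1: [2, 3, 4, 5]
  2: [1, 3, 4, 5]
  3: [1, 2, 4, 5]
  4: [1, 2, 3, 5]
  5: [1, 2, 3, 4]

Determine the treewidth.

4

A width-4 tree decomposition is:
Bags: B1 = {1, 2, 3, 4, 5}
Tree: (single bag)
With just one bag of size 5, the width is 5 − 1 = 4, so tw(G) ≤ 4. For the lower bound, the 5 vertices {1, 2, 3, 4, 5} are pairwise adjacent, and any tree decomposition puts a clique entirely inside one bag — forcing width ≥ 4. The upper and lower bounds meet at 4, so that is the treewidth.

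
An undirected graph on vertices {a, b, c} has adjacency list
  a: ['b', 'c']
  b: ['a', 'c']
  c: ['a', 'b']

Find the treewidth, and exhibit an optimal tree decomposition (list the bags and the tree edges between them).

Treewidth 2.
Bags: B1 = {a, b, c}
Tree: (single bag)

A single bag containing all 3 vertices is trivially a valid decomposition of width 2. On the other hand G contains the 3-clique {a, b, c}. A clique must lie in a single bag of any decomposition, so no decomposition can have width below 2. Hence tw(G) = 2 exactly.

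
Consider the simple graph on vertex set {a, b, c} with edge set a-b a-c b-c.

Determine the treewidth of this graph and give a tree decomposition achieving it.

A single bag containing all 3 vertices is trivially a valid decomposition of width 2. On the other hand G contains the 3-clique {a, b, c}. A clique must lie in a single bag of any decomposition, so no decomposition can have width below 2. Therefore the treewidth is 2.

Treewidth 2.
Bags: B1 = {a, b, c}
Tree: (single bag)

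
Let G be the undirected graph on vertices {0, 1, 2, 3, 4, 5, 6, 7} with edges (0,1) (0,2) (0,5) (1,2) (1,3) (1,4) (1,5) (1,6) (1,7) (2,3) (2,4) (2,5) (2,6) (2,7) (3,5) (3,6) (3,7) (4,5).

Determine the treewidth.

3

A width-3 tree decomposition is:
Bags: B1 = {1, 2, 3, 7}  B2 = {1, 2, 3, 6}  B3 = {1, 2, 3, 5}  B4 = {1, 2, 4, 5}  B5 = {0, 1, 2, 5}
Tree: B1–B2, B1–B3, B3–B4, B4–B5
Every bag has size at most 4, so the width is 4 − 1 = 3 and tw(G) ≤ 3. On the other hand G contains the 4-clique {0, 1, 2, 5}. A clique must lie in a single bag of any decomposition, so no decomposition can have width below 3. Combining the bounds, tw(G) = 3.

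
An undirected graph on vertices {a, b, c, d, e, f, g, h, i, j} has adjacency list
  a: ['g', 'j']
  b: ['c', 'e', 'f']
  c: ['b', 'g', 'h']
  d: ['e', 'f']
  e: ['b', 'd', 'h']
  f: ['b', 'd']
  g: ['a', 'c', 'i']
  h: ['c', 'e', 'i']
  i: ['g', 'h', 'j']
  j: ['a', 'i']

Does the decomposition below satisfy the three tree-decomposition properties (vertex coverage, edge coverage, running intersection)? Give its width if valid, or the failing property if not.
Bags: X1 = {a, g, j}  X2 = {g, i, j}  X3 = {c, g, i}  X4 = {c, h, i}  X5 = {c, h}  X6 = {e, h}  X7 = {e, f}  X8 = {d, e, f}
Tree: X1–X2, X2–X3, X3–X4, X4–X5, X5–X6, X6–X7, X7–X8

A tree decomposition must satisfy three properties: every vertex lies in some bag; for every edge, both endpoints lie together in some bag; and for every vertex, the bags containing it form a connected subtree. Here vertex b appears in no bag, so the decomposition is invalid.

No — vertex b appears in no bag.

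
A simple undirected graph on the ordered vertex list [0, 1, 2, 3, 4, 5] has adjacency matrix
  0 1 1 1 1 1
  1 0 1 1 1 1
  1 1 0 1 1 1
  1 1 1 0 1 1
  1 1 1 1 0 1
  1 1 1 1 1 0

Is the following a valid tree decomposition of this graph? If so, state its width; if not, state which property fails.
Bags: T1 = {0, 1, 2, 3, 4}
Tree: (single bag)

A tree decomposition must satisfy three properties: every vertex lies in some bag; for every edge, both endpoints lie together in some bag; and for every vertex, the bags containing it form a connected subtree. Here vertex 5 appears in no bag, so the decomposition is invalid.

No — vertex 5 appears in no bag.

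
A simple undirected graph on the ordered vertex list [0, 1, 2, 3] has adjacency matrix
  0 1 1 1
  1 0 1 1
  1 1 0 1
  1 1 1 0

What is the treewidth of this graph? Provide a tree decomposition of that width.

Treewidth 3.
One such decomposition:
Bags: B1 = {0, 1, 2, 3}
Tree: (single bag)

A single bag containing all 4 vertices is trivially a valid decomposition of width 3. For the lower bound, the 4 vertices {0, 1, 2, 3} are pairwise adjacent, and any tree decomposition puts a clique entirely inside one bag — forcing width ≥ 3. Therefore the treewidth is 3.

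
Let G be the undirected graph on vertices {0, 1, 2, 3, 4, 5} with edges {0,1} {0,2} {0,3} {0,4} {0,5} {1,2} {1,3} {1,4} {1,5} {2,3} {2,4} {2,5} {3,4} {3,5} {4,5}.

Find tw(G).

A width-5 tree decomposition is:
Bags: B1 = {0, 1, 2, 3, 4, 5}
Tree: (single bag)
With just one bag of size 6, the width is 6 − 1 = 5, so tw(G) ≤ 5. For the lower bound, the 6 vertices {0, 1, 2, 3, 4, 5} are pairwise adjacent, and any tree decomposition puts a clique entirely inside one bag — forcing width ≥ 5. Combining the bounds, tw(G) = 5.

5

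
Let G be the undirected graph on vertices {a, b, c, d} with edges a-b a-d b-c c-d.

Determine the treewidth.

A width-2 tree decomposition is:
Bags: B1 = {a, c, d}  B2 = {a, b, c}
Tree: B1–B2
Each bag holds 3 vertices, so the decomposition has width 2, which upper-bounds the treewidth. Since a–d–c–b–a is a cycle in G, G is not acyclic. Forests are exactly the graphs of treewidth ≤ 1, so tw(G) ≥ 2. Combining the bounds, tw(G) = 2.

2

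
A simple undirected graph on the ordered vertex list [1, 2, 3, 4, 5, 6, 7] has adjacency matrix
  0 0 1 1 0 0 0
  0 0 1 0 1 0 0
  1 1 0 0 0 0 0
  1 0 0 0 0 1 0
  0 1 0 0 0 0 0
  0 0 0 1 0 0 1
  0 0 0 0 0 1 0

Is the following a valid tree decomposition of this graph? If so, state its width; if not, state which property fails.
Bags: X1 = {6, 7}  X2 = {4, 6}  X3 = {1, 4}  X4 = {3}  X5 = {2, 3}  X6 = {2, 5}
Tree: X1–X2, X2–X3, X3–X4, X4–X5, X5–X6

No — edge (1,3) lies in no bag.

A tree decomposition must satisfy three properties: every vertex lies in some bag; for every edge, both endpoints lie together in some bag; and for every vertex, the bags containing it form a connected subtree. Here edge (1,3) lies in no bag, so the decomposition is invalid.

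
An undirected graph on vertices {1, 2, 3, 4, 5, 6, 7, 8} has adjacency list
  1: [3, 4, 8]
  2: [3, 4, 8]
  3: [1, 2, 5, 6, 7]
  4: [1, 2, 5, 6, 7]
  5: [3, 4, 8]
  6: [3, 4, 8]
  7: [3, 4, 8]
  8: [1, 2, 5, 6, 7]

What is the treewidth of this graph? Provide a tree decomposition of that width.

Treewidth 3.
One optimal decomposition is:
Bags: B1 = {3, 4, 5, 8}  B2 = {2, 3, 4, 8}  B3 = {1, 3, 4, 8}  B4 = {3, 4, 7, 8}  B5 = {3, 4, 6, 8}
Tree: B1–B2, B2–B3, B3–B4, B4–B5

Every bag has size at most 4, so the width is 4 − 1 = 3 and tw(G) ≤ 3. For the lower bound: the 4 vertex sets {3,5}, {2,4}, {8}, {1} are disjoint, each induces a connected subgraph, and every pair is joined by at least one edge of G. Contracting each set to a single vertex therefore yields K_{4} as a minor, and since treewidth is minor-monotone, tw(G) ≥ tw(K_{4}) = 3. Hence tw(G) = 3 exactly.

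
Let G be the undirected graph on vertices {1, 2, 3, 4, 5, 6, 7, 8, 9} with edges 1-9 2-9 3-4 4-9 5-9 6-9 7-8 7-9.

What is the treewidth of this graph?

A width-1 tree decomposition is:
Bags: B1 = {4, 9}  B2 = {7, 9}  B3 = {5, 9}  B4 = {6, 9}  B5 = {2, 9}  B6 = {1, 9}  B7 = {7, 8}  B8 = {3, 4}
Tree: B1–B2, B1–B3, B1–B4, B2–B5, B4–B6, B2–B7, B1–B8
Each bag holds 2 vertices, so the decomposition has width 1, which upper-bounds the treewidth. Since G has at least one edge (e.g. 4–9), it is not an edgeless graph, so tw(G) ≥ 1. Hence tw(G) = 1 exactly.

1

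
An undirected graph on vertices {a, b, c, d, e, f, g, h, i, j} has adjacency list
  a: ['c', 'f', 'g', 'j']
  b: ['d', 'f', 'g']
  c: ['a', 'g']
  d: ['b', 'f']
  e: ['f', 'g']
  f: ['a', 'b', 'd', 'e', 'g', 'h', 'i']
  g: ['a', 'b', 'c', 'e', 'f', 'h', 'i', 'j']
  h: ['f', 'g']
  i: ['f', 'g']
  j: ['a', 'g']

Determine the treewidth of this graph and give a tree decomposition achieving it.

Treewidth 2.
One such decomposition:
Bags: B1 = {b, f, g}  B2 = {a, f, g}  B3 = {a, c, g}  B4 = {f, g, i}  B5 = {b, d, f}  B6 = {f, g, h}  B7 = {e, f, g}  B8 = {a, g, j}
Tree: B1–B2, B2–B3, B2–B4, B1–B5, B2–B6, B6–B7, B3–B8

Each bag holds 3 vertices, so the decomposition has width 2, which upper-bounds the treewidth. For the lower bound, the 3 vertices {b, d, f} are pairwise adjacent, and any tree decomposition puts a clique entirely inside one bag — forcing width ≥ 2. The upper and lower bounds meet at 2, so that is the treewidth.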